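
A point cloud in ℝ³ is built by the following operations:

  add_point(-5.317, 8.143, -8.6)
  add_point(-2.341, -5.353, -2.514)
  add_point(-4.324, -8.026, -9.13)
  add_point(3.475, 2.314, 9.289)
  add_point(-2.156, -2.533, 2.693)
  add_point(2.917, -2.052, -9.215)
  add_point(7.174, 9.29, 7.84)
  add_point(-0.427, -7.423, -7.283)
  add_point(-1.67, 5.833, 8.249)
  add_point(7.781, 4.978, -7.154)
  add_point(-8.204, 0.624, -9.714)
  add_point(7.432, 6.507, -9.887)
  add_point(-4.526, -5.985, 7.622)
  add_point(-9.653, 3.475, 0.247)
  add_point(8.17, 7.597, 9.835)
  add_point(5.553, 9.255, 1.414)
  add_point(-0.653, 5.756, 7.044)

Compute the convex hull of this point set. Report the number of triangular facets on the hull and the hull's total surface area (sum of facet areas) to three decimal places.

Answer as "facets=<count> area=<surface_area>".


Hull vertices (14/17): indices [0, 2, 3, 5, 6, 7, 8, 9, 10, 11, 12, 13, 14, 15].

Area of each hull facet:
  f1: (p12, p2, p13) → 97.2359
  f2: (p5, p11, p2) → 17.7208
  f3: (p8, p12, p13) → 64.5357
  f4: (p8, p0, p13) → 61.6703
  f5: (p15, p0, p11) → 72.9932
  f6: (p10, p11, p2) → 79.1965
  f7: (p10, p0, p11) → 51.2339
  f8: (p10, p2, p13) → 48.1552
  f9: (p10, p0, p13) → 40.1002
  f10: (p9, p11, p14) → 16.7616
  f11: (p9, p5, p11) → 13.7485
  f12: (p3, p8, p14) → 22.1880
  f13: (p3, p8, p12) → 36.1611
  f14: (p7, p12, p2) → 33.2264
  f15: (p7, p5, p2) → 12.9274
  f16: (p7, p3, p12) → 90.3937
  f17: (p7, p3, p14) → 57.2694
  f18: (p7, p9, p14) → 126.4448
  f19: (p7, p9, p5) → 14.8314
  f20: (p6, p11, p14) → 20.0026
  f21: (p6, p15, p11) → 17.6225
  f22: (p6, p8, p14) → 13.2617
  f23: (p6, p8, p0) → 82.1987
  f24: (p6, p15, p0) → 27.0328
Σ area = 1116.912

Euler characteristic 14−36+24 = 2 ✓

facets=24 area=1116.912


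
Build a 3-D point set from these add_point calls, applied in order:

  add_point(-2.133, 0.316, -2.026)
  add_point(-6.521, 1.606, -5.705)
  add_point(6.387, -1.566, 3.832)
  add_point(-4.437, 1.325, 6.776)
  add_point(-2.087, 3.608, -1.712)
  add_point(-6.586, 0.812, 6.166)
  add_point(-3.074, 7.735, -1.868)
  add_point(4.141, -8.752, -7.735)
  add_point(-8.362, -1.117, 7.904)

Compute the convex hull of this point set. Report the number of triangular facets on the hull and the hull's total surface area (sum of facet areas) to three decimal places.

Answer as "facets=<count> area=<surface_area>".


Extreme-point indices: [1, 2, 3, 6, 7, 8] — 6 of 9 on the boundary.

Facet areas (half cross-product norm):
  f1: (p7, p2, p8) → 105.2809
  f2: (p7, p6, p2) → 99.1245
  f3: (p1, p6, p8) → 54.1435
  f4: (p1, p7, p8) → 104.5899
  f5: (p1, p7, p6) → 57.5585
  f6: (p3, p2, p8) → 19.6018
  f7: (p3, p6, p8) → 20.7263
  f8: (p3, p6, p2) → 61.8852
Σ area = 522.911

Check V−E+F: 6 − 12 + 8 = 2.

facets=8 area=522.911


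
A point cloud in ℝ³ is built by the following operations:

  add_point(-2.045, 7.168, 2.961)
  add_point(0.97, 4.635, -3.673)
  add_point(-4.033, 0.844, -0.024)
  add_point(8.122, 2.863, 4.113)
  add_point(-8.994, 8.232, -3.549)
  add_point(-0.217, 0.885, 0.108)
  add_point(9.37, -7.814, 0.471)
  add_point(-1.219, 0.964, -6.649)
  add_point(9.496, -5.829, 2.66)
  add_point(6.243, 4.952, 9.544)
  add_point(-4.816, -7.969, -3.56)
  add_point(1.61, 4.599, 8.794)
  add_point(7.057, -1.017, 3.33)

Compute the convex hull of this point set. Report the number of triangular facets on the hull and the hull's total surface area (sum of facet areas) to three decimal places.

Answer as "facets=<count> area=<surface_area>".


facets=16 area=711.339

Hull vertices (10/13): indices [0, 1, 3, 4, 6, 7, 8, 9, 10, 11].

Per-facet area ½‖(b−a)×(c−a)‖:
  f1: (p7, p10, p4) → 54.3569
  f2: (p11, p10, p4) → 129.6185
  f3: (p11, p10, p8) → 110.6778
  f4: (p11, p9, p8) → 30.9097
  f5: (p6, p10, p8) → 21.1161
  f6: (p6, p7, p10) → 71.8513
  f7: (p3, p9, p8) → 23.2093
  f8: (p3, p6, p8) → 8.4465
  f9: (p0, p11, p4) → 12.1017
  f10: (p0, p11, p9) → 13.9606
  f11: (p1, p6, p7) → 39.8717
  f12: (p1, p3, p6) → 60.8334
  f13: (p1, p7, p4) → 27.2785
  f14: (p1, p0, p4) → 35.6433
  f15: (p1, p3, p9) → 30.2669
  f16: (p1, p0, p9) → 41.1973
Σ area = 711.339

Check V−E+F: 10 − 24 + 16 = 2.


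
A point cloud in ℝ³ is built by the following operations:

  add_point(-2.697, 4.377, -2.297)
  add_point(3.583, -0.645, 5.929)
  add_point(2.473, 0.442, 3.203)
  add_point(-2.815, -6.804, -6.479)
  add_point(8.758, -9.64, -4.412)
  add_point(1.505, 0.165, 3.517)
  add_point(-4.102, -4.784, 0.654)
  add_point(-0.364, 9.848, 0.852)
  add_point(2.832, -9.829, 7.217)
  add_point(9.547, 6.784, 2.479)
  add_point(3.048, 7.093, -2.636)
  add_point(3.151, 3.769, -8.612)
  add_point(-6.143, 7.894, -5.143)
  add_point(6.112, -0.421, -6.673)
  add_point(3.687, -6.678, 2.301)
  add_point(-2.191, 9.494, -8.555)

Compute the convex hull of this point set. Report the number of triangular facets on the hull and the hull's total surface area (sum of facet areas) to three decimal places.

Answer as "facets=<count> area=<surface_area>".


Points on the hull: [1, 3, 4, 6, 7, 8, 9, 11, 12, 13, 15] (11 of 16).

Triangle areas on the boundary:
  f1: (p6, p3, p12) → 52.5988
  f2: (p6, p3, p8) → 38.1921
  f3: (p6, p7, p12) → 59.2606
  f4: (p6, p7, p8) → 78.1457
  f5: (p4, p3, p8) → 75.7995
  f6: (p4, p3, p11) → 72.4900
  f7: (p4, p8, p9) → 110.5929
  f8: (p1, p8, p9) → 27.0883
  f9: (p1, p7, p9) → 50.9295
  f10: (p1, p7, p8) → 27.9418
  f11: (p15, p11, p9) → 50.8511
  f12: (p15, p7, p9) → 47.6816
  f13: (p15, p7, p12) → 23.1901
  f14: (p15, p3, p12) → 41.2063
  f15: (p15, p3, p11) → 46.1014
  f16: (p13, p11, p9) → 33.2838
  f17: (p13, p4, p9) → 56.9590
  f18: (p13, p4, p11) → 9.1628
Σ area = 901.476

Check V−E+F: 11 − 27 + 18 = 2.

facets=18 area=901.476


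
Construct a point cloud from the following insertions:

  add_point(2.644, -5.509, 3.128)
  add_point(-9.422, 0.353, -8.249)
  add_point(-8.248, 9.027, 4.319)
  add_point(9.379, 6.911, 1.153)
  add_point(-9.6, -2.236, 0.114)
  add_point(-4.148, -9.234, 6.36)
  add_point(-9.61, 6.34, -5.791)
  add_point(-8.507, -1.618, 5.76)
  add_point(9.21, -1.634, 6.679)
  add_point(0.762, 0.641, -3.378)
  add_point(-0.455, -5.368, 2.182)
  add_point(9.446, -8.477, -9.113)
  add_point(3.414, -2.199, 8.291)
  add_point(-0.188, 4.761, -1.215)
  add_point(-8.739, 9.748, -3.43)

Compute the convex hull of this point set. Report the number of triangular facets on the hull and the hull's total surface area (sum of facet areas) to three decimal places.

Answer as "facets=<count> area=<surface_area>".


facets=18 area=1189.026

Hull vertices (11/15): indices [1, 2, 3, 4, 5, 6, 7, 8, 11, 12, 14].

Facet areas (half cross-product norm):
  f1: (p1, p11, p6) → 60.8223
  f2: (p1, p5, p11) → 169.8521
  f3: (p7, p12, p5) → 45.1739
  f4: (p14, p11, p6) → 47.2049
  f5: (p14, p3, p11) → 174.8307
  f6: (p8, p3, p11) → 86.3958
  f7: (p8, p5, p11) → 129.5218
  f8: (p8, p12, p5) → 22.5482
  f9: (p4, p1, p5) → 32.4473
  f10: (p4, p7, p5) → 25.3785
  f11: (p4, p1, p6) → 28.2329
  f12: (p2, p7, p12) → 65.4620
  f13: (p2, p14, p3) → 69.9455
  f14: (p2, p14, p6) → 14.3768
  f15: (p2, p8, p12) → 42.2336
  f16: (p2, p8, p3) → 91.7612
  f17: (p2, p4, p6) → 51.7705
  f18: (p2, p4, p7) → 31.0683
Σ area = 1189.026

Euler: V−E+F = 11−27+18 = 2.


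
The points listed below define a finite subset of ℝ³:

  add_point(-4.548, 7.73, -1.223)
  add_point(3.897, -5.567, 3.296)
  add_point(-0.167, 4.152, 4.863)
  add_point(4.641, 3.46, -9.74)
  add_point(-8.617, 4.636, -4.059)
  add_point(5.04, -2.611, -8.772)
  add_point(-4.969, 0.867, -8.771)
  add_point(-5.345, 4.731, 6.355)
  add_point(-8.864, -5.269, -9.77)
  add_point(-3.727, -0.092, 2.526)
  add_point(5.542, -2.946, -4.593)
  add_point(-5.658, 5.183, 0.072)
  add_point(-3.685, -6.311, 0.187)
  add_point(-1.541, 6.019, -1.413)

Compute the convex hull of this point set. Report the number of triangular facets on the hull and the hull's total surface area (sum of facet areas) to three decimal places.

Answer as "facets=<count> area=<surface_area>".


Points on the hull: [0, 1, 2, 3, 4, 5, 6, 7, 8, 10, 12, 13] (12 of 14).

Facet areas (half cross-product norm):
  f1: (p4, p7, p8) → 54.3988
  f2: (p4, p7, p0) → 23.5106
  f3: (p4, p3, p0) → 38.6890
  f4: (p5, p3, p8) → 43.4468
  f5: (p5, p3, p10) → 12.6215
  f6: (p5, p1, p8) → 88.3379
  f7: (p5, p1, p10) → 6.8909
  f8: (p2, p7, p0) → 21.1069
  f9: (p2, p1, p7) → 24.9514
  f10: (p2, p3, p10) → 54.2619
  f11: (p2, p1, p10) → 45.0122
  f12: (p12, p7, p8) → 68.8614
  f13: (p12, p1, p8) → 30.7367
  f14: (p12, p1, p7) → 51.9575
  f15: (p6, p3, p8) → 25.6893
  f16: (p6, p4, p8) → 24.9503
  f17: (p6, p4, p3) → 31.9426
  f18: (p13, p3, p0) → 13.8492
  f19: (p13, p2, p0) → 11.1778
  f20: (p13, p2, p3) → 29.9475
Σ area = 702.340

Euler characteristic 12−30+20 = 2 ✓

facets=20 area=702.340


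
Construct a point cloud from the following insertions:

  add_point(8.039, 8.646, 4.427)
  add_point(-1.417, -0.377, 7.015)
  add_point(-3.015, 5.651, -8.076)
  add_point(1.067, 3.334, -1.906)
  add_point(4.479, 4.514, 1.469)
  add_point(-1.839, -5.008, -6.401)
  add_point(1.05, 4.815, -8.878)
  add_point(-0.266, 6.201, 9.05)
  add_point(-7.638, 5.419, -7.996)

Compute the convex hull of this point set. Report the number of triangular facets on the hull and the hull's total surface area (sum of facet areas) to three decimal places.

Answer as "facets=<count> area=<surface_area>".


facets=10 area=553.812

Points on the hull: [0, 1, 2, 5, 6, 7, 8] (7 of 9).

Area of each hull facet:
  f1: (p7, p0, p8) → 90.8797
  f2: (p6, p5, p8) → 44.8535
  f3: (p6, p5, p0) → 80.7400
  f4: (p1, p5, p8) → 84.5803
  f5: (p1, p7, p8) → 60.2181
  f6: (p1, p5, p0) → 94.4323
  f7: (p1, p7, p0) → 33.2824
  f8: (p2, p0, p8) → 29.9213
  f9: (p2, p6, p8) → 2.9420
  f10: (p2, p6, p0) → 31.9623
Σ area = 553.812

Euler: V−E+F = 7−15+10 = 2.


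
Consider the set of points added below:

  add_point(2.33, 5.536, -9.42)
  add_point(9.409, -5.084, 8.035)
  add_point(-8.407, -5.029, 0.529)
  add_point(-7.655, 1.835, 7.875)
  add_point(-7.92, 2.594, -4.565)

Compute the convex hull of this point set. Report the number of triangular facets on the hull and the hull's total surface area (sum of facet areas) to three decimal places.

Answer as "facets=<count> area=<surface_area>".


facets=6 area=588.168

Hull vertices (5/5): indices [0, 1, 2, 3, 4].

Area of each hull facet:
  f1: (p0, p1, p2) → 164.5729
  f2: (p3, p1, p2) → 91.3016
  f3: (p3, p0, p1) → 172.9942
  f4: (p4, p0, p2) → 47.0460
  f5: (p4, p3, p2) → 45.6481
  f6: (p4, p3, p0) → 66.6054
Σ area = 588.168

Euler: V−E+F = 5−9+6 = 2.


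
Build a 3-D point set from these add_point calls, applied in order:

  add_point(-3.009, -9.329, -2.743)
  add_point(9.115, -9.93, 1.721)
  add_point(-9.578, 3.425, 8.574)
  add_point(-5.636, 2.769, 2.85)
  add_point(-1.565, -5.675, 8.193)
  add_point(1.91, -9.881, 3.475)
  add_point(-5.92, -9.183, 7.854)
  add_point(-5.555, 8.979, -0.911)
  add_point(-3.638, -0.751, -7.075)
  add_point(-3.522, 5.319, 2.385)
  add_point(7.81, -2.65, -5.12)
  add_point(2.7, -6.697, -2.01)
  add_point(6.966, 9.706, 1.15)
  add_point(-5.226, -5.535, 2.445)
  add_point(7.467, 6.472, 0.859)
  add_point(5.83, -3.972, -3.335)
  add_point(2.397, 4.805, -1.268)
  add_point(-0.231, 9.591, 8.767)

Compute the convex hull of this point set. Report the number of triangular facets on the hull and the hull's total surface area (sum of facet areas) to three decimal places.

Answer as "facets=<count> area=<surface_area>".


Hull vertices (12/18): indices [0, 1, 2, 4, 5, 6, 7, 8, 10, 12, 14, 17].

Per-facet area ½‖(b−a)×(c−a)‖:
  f1: (p17, p12, p1) → 103.4547
  f2: (p10, p8, p12) → 81.0093
  f3: (p0, p10, p1) → 60.0103
  f4: (p0, p10, p8) → 54.3650
  f5: (p0, p8, p2) → 81.8608
  f6: (p0, p6, p2) → 71.5461
  f7: (p4, p6, p1) → 33.9088
  f8: (p4, p17, p1) → 97.4275
  f9: (p4, p6, p2) → 33.9519
  f10: (p4, p17, p2) → 67.2821
  f11: (p7, p8, p12) → 74.1764
  f12: (p7, p17, p12) → 55.2109
  f13: (p7, p8, p2) → 68.0646
  f14: (p7, p17, p2) → 55.4076
  f15: (p14, p12, p1) → 4.0723
  f16: (p14, p10, p1) → 53.4154
  f17: (p14, p10, p12) → 8.6406
  f18: (p5, p6, p1) → 9.2201
  f19: (p5, p0, p1) → 26.7871
  f20: (p5, p0, p6) → 35.2786
Σ area = 1075.090

Euler: V−E+F = 12−30+20 = 2.

facets=20 area=1075.090


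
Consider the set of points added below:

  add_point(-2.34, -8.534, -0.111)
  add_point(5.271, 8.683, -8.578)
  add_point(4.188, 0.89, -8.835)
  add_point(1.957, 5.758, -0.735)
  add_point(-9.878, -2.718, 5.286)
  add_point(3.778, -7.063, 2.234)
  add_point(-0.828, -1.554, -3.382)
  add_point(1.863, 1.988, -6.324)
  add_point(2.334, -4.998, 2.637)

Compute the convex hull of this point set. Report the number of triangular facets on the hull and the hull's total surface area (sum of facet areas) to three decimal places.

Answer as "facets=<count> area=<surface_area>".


facets=12 area=466.836

Hull vertices (8/9): indices [0, 1, 2, 3, 4, 5, 7, 8].

Triangle areas on the boundary:
  f1: (p2, p0, p4) → 76.0538
  f2: (p5, p0, p4) → 34.5712
  f3: (p5, p2, p1) → 44.6467
  f4: (p5, p2, p0) → 45.4053
  f5: (p7, p1, p4) → 46.3458
  f6: (p7, p2, p4) → 17.1583
  f7: (p7, p2, p1) → 13.7454
  f8: (p3, p1, p4) → 43.9894
  f9: (p3, p5, p1) → 53.1704
  f10: (p8, p5, p4) → 11.2098
  f11: (p8, p3, p4) → 70.9160
  f12: (p8, p3, p5) → 9.6243
Σ area = 466.836

Euler characteristic 8−18+12 = 2 ✓


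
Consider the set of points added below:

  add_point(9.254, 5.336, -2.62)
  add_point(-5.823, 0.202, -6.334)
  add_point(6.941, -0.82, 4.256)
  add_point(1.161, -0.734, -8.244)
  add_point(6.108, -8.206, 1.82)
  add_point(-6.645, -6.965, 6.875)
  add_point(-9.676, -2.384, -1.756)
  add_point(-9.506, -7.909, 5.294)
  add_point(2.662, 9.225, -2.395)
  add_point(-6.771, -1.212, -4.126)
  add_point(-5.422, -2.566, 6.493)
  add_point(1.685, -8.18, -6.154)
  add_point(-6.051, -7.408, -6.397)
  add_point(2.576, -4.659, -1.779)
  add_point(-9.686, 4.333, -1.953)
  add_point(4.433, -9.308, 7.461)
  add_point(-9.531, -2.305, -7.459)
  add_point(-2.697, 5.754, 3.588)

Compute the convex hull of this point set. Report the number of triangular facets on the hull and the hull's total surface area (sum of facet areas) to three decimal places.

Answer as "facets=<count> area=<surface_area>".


facets=26 area=995.013

Extreme-point indices: [0, 2, 3, 4, 5, 6, 7, 8, 10, 11, 12, 14, 15, 16, 17] — 15 of 18 on the boundary.

Triangle areas on the boundary:
  f1: (p16, p12, p3) → 30.8517
  f2: (p16, p7, p12) → 38.2055
  f3: (p8, p17, p14) → 39.2423
  f4: (p8, p3, p0) → 41.9633
  f5: (p8, p16, p14) → 55.5620
  f6: (p8, p16, p3) → 61.6252
  f7: (p2, p17, p15) → 52.3439
  f8: (p2, p4, p0) → 33.9092
  f9: (p2, p4, p15) → 23.3189
  f10: (p2, p8, p0) → 36.2505
  f11: (p2, p8, p17) → 49.5940
  f12: (p11, p12, p3) → 29.7024
  f13: (p11, p3, p0) → 42.4174
  f14: (p11, p4, p0) → 65.6377
  f15: (p11, p4, p15) → 19.7879
  f16: (p11, p7, p15) → 92.4773
  f17: (p11, p7, p12) → 45.9737
  f18: (p10, p17, p15) → 52.8768
  f19: (p10, p17, p14) → 40.9945
  f20: (p10, p7, p14) → 39.7222
  f21: (p6, p7, p14) → 23.1396
  f22: (p6, p16, p14) → 19.1520
  f23: (p6, p16, p7) → 15.5134
  f24: (p5, p7, p15) → 11.8687
  f25: (p5, p10, p15) → 25.9308
  f26: (p5, p10, p7) → 6.9524
Σ area = 995.013

Check V−E+F: 15 − 39 + 26 = 2.


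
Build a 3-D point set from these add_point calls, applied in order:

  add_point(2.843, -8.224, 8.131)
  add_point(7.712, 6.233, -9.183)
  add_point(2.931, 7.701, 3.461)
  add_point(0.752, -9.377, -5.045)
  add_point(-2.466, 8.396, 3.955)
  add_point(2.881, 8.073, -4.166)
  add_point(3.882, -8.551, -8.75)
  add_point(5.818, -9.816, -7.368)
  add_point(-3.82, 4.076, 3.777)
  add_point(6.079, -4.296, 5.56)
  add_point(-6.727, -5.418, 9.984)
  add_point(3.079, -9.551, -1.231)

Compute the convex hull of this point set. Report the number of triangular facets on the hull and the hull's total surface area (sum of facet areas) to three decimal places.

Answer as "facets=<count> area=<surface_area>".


facets=20 area=877.513

12 of the 12 inputs are extreme points: [0, 1, 2, 3, 4, 5, 6, 7, 8, 9, 10, 11].

Facet areas (half cross-product norm):
  f1: (p9, p7, p1) → 109.5087
  f2: (p0, p9, p7) → 39.7233
  f3: (p2, p9, p1) → 85.4681
  f4: (p2, p0, p9) → 28.9504
  f5: (p2, p4, p10) → 42.0005
  f6: (p2, p0, p10) → 82.3111
  f7: (p8, p4, p10) → 14.9346
  f8: (p8, p3, p10) → 93.2626
  f9: (p11, p3, p7) → 12.4075
  f10: (p11, p0, p7) → 12.5518
  f11: (p11, p3, p10) → 33.1976
  f12: (p11, p0, p10) → 46.5318
  f13: (p5, p8, p3) → 90.1015
  f14: (p5, p8, p4) → 21.9287
  f15: (p5, p2, p1) → 20.1984
  f16: (p5, p2, p4) → 20.7990
  f17: (p6, p5, p1) → 54.9335
  f18: (p6, p5, p3) → 42.3724
  f19: (p6, p7, p1) → 19.7039
  f20: (p6, p3, p7) → 6.6273
Σ area = 877.513

Euler: V−E+F = 12−30+20 = 2.


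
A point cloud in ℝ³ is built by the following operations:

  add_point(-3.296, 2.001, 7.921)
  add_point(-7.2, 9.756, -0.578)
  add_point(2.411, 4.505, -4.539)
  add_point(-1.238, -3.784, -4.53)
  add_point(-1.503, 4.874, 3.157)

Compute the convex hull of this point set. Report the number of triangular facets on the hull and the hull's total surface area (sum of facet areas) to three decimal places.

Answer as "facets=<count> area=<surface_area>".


Hull vertices (5/5): indices [0, 1, 2, 3, 4].

Triangle areas on the boundary:
  f1: (p3, p2, p1) → 52.5694
  f2: (p0, p3, p1) → 80.0759
  f3: (p0, p3, p2) → 59.5434
  f4: (p4, p2, p1) → 36.1394
  f5: (p4, p0, p1) → 21.9827
  f6: (p4, p0, p2) → 13.5552
Σ area = 263.866

Euler: V−E+F = 5−9+6 = 2.

facets=6 area=263.866


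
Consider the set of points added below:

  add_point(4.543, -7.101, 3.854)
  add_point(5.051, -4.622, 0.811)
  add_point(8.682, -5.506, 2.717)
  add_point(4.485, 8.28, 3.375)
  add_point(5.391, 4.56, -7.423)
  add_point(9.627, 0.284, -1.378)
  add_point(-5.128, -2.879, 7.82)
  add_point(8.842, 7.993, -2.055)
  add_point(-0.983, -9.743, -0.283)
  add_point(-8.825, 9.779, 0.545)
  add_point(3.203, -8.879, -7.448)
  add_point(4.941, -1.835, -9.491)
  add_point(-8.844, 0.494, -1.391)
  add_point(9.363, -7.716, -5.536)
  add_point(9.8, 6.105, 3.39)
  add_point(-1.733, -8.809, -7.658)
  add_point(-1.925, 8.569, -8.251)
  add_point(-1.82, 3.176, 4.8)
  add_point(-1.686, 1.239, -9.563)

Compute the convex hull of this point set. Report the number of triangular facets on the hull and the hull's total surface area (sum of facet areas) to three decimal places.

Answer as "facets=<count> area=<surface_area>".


facets=30 area=1130.278

17 of the 19 inputs are extreme points: [0, 2, 3, 4, 5, 6, 7, 8, 9, 10, 11, 12, 13, 14, 15, 16, 18].

Triangle areas on the boundary:
  f1: (p6, p8, p12) → 57.0016
  f2: (p16, p18, p12) → 40.4138
  f3: (p15, p8, p12) → 46.9315
  f4: (p15, p18, p12) → 54.4402
  f5: (p2, p13, p14) → 47.7001
  f6: (p2, p6, p14) → 86.8781
  f7: (p9, p6, p12) → 49.2903
  f8: (p9, p16, p12) → 51.4378
  f9: (p7, p9, p16) → 69.1642
  f10: (p11, p15, p18) → 34.0553
  f11: (p11, p16, p18) → 24.4207
  f12: (p0, p6, p8) → 39.6010
  f13: (p0, p2, p6) → 17.5754
  f14: (p0, p13, p8) → 38.4559
  f15: (p0, p2, p13) → 19.1378
  f16: (p5, p13, p14) → 6.9758
  f17: (p5, p7, p14) → 20.6414
  f18: (p5, p7, p13) → 19.2527
  f19: (p3, p7, p14) → 16.1207
  f20: (p3, p7, p9) → 42.5595
  f21: (p3, p6, p14) → 42.1017
  f22: (p3, p9, p6) → 93.0436
  f23: (p10, p11, p13) → 23.5348
  f24: (p10, p11, p15) → 18.2232
  f25: (p10, p13, p8) → 26.5447
  f26: (p10, p15, p8) → 18.2662
  f27: (p4, p7, p16) → 29.3119
  f28: (p4, p11, p16) → 26.2836
  f29: (p4, p7, p13) → 46.3508
  f30: (p4, p11, p13) → 24.5633
Σ area = 1130.278

Euler characteristic 17−45+30 = 2 ✓


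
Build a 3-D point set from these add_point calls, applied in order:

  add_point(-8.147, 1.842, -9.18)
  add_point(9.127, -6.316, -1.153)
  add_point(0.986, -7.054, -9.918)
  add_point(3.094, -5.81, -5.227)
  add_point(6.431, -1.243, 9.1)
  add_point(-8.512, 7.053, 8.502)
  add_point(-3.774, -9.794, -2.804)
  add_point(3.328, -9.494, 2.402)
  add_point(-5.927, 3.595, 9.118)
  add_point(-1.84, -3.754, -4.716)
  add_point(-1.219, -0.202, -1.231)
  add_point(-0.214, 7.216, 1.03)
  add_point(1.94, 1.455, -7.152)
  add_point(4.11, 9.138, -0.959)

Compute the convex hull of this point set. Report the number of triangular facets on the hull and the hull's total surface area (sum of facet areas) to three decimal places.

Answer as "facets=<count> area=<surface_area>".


Extreme-point indices: [0, 1, 2, 4, 5, 6, 7, 8, 12, 13] — 10 of 14 on the boundary.

Per-facet area ½‖(b−a)×(c−a)‖:
  f1: (p0, p6, p5) → 126.2895
  f2: (p0, p13, p5) → 122.6097
  f3: (p4, p13, p5) → 107.9406
  f4: (p4, p13, p1) → 83.1426
  f5: (p2, p0, p6) → 56.0826
  f6: (p8, p6, p5) → 32.4766
  f7: (p8, p4, p5) → 15.6655
  f8: (p7, p4, p1) → 40.2880
  f9: (p7, p2, p1) → 44.0408
  f10: (p7, p2, p6) → 39.5752
  f11: (p7, p8, p6) → 75.3832
  f12: (p7, p8, p4) → 73.4594
  f13: (p12, p0, p13) → 49.5782
  f14: (p12, p2, p0) → 45.9360
  f15: (p12, p13, p1) → 61.3678
  f16: (p12, p2, p1) → 50.4083
Σ area = 1024.244

Euler characteristic 10−24+16 = 2 ✓

facets=16 area=1024.244


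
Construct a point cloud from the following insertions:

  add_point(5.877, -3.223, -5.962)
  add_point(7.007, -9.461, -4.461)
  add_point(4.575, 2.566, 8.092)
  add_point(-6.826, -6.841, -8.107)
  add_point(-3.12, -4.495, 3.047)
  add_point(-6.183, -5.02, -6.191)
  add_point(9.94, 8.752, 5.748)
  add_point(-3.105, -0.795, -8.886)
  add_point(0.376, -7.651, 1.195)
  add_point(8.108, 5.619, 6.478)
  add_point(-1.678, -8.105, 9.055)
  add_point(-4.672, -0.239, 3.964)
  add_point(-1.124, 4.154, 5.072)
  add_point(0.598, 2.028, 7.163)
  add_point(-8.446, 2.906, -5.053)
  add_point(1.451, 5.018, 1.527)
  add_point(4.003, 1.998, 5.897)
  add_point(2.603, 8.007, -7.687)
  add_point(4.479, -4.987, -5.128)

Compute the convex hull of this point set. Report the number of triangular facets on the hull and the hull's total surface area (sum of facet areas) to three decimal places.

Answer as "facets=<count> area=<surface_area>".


facets=22 area=1009.816

Extreme-point indices: [0, 1, 2, 3, 6, 7, 9, 10, 11, 12, 13, 14, 17] — 13 of 19 on the boundary.

Per-facet area ½‖(b−a)×(c−a)‖:
  f1: (p17, p6, p14) → 92.1523
  f2: (p12, p6, p14) → 59.0520
  f3: (p3, p10, p14) → 91.5139
  f4: (p3, p10, p1) → 111.1808
  f5: (p9, p1, p6) → 27.7007
  f6: (p9, p10, p1) → 127.8063
  f7: (p0, p1, p6) → 49.6165
  f8: (p0, p17, p6) → 88.5029
  f9: (p11, p10, p14) → 29.5266
  f10: (p11, p12, p14) → 29.1552
  f11: (p2, p9, p10) → 12.1973
  f12: (p2, p9, p6) → 3.0872
  f13: (p7, p0, p17) → 48.7074
  f14: (p7, p17, p14) → 39.6896
  f15: (p7, p3, p14) → 26.9390
  f16: (p7, p3, p1) → 49.2776
  f17: (p7, p0, p1) → 28.0892
  f18: (p13, p2, p10) → 20.7878
  f19: (p13, p11, p10) → 31.5122
  f20: (p13, p11, p12) → 9.8972
  f21: (p13, p12, p6) → 19.9582
  f22: (p13, p2, p6) → 13.4660
Σ area = 1009.816

Euler characteristic 13−33+22 = 2 ✓


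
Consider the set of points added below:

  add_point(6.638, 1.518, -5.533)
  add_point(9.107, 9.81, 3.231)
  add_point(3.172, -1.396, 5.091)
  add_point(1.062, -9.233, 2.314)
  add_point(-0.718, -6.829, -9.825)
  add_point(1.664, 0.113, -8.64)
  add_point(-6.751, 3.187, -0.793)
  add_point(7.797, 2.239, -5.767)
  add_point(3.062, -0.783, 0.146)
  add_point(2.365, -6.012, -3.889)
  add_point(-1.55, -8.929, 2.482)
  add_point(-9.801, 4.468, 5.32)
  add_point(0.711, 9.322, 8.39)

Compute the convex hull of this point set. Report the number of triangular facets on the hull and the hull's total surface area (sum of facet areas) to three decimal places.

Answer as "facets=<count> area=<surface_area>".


Hull vertices (11/13): indices [1, 2, 3, 4, 5, 6, 7, 9, 10, 11, 12].

Triangle areas on the boundary:
  f1: (p10, p4, p11) → 99.7915
  f2: (p10, p4, p3) → 16.3866
  f3: (p10, p12, p11) → 95.5362
  f4: (p9, p4, p3) → 18.6080
  f5: (p2, p3, p1) → 27.5112
  f6: (p2, p12, p1) → 54.2647
  f7: (p2, p10, p3) → 11.2228
  f8: (p2, p10, p12) → 36.3154
  f9: (p6, p5, p1) → 96.8802
  f10: (p6, p12, p11) → 41.4794
  f11: (p6, p12, p1) → 65.1143
  f12: (p6, p4, p11) → 27.7208
  f13: (p6, p5, p4) → 43.9518
  f14: (p7, p5, p4) → 20.6815
  f15: (p7, p9, p4) → 33.3132
  f16: (p7, p5, p1) → 33.7496
  f17: (p7, p3, p1) → 91.3652
  f18: (p7, p9, p3) → 27.6532
Σ area = 841.546

Euler: V−E+F = 11−27+18 = 2.

facets=18 area=841.546


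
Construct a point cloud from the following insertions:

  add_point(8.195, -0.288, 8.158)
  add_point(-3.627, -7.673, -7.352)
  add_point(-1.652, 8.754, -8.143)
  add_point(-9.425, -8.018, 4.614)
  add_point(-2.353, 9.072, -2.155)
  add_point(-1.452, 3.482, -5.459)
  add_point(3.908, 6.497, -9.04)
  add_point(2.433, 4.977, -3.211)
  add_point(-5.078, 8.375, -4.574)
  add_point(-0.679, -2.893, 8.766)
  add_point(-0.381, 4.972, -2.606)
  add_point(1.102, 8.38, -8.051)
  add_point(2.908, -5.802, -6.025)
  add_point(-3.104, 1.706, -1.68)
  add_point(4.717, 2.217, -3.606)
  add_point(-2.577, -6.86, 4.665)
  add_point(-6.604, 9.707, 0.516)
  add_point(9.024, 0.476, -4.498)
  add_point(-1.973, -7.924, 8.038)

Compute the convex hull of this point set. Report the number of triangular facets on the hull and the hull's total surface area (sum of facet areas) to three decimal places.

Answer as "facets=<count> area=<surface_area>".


Points on the hull: [0, 1, 2, 3, 4, 6, 8, 9, 11, 12, 16, 17, 18] (13 of 19).

Per-facet area ½‖(b−a)×(c−a)‖:
  f1: (p9, p16, p3) → 87.9893
  f2: (p18, p9, p3) → 20.5660
  f3: (p18, p1, p3) → 54.5331
  f4: (p8, p2, p16) → 7.3299
  f5: (p8, p2, p1) → 40.3256
  f6: (p8, p16, p3) → 50.4211
  f7: (p8, p1, p3) → 107.2349
  f8: (p0, p18, p9) → 21.0988
  f9: (p0, p9, p16) → 74.6380
  f10: (p12, p18, p1) → 51.3547
  f11: (p12, p0, p17) → 56.3227
  f12: (p12, p0, p18) → 90.0658
  f13: (p4, p2, p16) → 11.8920
  f14: (p4, p11, p2) → 8.3607
  f15: (p4, p0, p16) → 42.6511
  f16: (p4, p0, p11) → 59.3304
  f17: (p6, p12, p1) → 42.0931
  f18: (p6, p2, p1) → 48.6206
  f19: (p6, p11, p2) → 2.5640
  f20: (p6, p12, p17) → 40.5392
  f21: (p6, p0, p17) → 50.1577
  f22: (p6, p0, p11) → 33.1836
Σ area = 1001.272

Euler characteristic 13−33+22 = 2 ✓

facets=22 area=1001.272


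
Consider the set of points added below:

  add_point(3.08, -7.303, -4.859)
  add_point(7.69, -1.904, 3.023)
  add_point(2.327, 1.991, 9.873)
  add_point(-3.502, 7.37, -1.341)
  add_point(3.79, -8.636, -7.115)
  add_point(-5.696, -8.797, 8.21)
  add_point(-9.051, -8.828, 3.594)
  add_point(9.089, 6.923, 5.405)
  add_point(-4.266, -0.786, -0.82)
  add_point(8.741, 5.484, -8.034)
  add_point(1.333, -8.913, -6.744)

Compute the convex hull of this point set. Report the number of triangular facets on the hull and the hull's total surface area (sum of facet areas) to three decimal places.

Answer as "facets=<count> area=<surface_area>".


Extreme-point indices: [1, 2, 3, 4, 5, 6, 7, 9, 10] — 9 of 11 on the boundary.

Triangle areas on the boundary:
  f1: (p10, p3, p6) → 119.0267
  f2: (p9, p3, p7) → 84.2972
  f3: (p9, p10, p3) → 108.5017
  f4: (p2, p3, p7) → 62.4439
  f5: (p1, p2, p7) → 38.4272
  f6: (p1, p9, p7) → 58.2983
  f7: (p4, p9, p10) → 16.8474
  f8: (p4, p1, p9) → 80.1024
  f9: (p5, p1, p2) → 64.3535
  f10: (p5, p3, p6) → 50.8097
  f11: (p5, p2, p3) → 92.9627
  f12: (p5, p4, p1) → 99.1180
  f13: (p5, p10, p6) → 41.3094
  f14: (p5, p4, p10) → 17.2311
Σ area = 933.729

Euler characteristic 9−21+14 = 2 ✓

facets=14 area=933.729


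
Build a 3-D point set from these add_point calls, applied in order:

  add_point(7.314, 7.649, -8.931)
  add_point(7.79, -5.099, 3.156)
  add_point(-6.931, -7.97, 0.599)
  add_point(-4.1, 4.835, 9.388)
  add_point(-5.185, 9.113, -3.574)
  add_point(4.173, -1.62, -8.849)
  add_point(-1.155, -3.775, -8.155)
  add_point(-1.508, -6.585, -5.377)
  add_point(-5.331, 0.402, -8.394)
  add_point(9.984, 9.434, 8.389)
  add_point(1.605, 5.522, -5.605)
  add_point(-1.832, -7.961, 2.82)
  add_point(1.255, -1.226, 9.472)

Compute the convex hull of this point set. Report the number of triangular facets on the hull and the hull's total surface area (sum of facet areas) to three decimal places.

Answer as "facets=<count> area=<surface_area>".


Hull vertices (12/13): indices [0, 1, 2, 3, 4, 5, 6, 7, 8, 9, 11, 12].

Facet areas (half cross-product norm):
  f1: (p4, p0, p9) → 116.4034
  f2: (p1, p12, p9) → 67.3256
  f3: (p1, p0, p9) → 123.0223
  f4: (p3, p12, p9) → 55.1652
  f5: (p3, p4, p9) → 101.2950
  f6: (p3, p12, p2) → 55.8923
  f7: (p3, p4, p2) → 103.5106
  f8: (p8, p4, p2) → 59.8554
  f9: (p8, p4, p0) → 65.5636
  f10: (p11, p12, p2) → 23.0856
  f11: (p11, p1, p12) → 42.9504
  f12: (p5, p1, p0) → 62.7276
  f13: (p5, p8, p0) → 47.2738
  f14: (p7, p8, p2) → 34.6920
  f15: (p7, p11, p2) → 21.6021
  f16: (p7, p11, p1) → 41.7186
  f17: (p7, p5, p1) → 50.5066
  f18: (p6, p5, p8) → 15.8107
  f19: (p6, p7, p8) → 10.3747
  f20: (p6, p7, p5) → 10.3698
Σ area = 1109.145

Check V−E+F: 12 − 30 + 20 = 2.

facets=20 area=1109.145


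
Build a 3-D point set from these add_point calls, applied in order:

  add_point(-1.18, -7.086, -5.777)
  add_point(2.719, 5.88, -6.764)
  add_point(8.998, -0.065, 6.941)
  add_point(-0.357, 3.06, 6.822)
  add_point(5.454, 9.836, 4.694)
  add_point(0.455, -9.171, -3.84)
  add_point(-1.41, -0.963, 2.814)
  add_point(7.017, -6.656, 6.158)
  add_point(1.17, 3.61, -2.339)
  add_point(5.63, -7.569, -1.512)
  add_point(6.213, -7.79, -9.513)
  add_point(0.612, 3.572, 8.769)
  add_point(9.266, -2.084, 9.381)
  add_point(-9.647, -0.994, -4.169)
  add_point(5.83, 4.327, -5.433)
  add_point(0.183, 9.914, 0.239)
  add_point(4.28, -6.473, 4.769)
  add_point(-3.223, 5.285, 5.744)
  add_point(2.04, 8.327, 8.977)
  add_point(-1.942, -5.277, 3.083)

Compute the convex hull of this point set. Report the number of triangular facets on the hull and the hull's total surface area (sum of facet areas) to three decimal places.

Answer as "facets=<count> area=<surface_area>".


17 of the 20 inputs are extreme points: [0, 1, 2, 4, 5, 7, 9, 10, 11, 12, 13, 14, 15, 16, 17, 18, 19].

Facet areas (half cross-product norm):
  f1: (p1, p15, p13) → 59.9359
  f2: (p1, p10, p13) → 101.0570
  f3: (p19, p5, p13) → 46.7516
  f4: (p0, p10, p13) → 24.4165
  f5: (p0, p5, p13) → 12.7566
  f6: (p0, p5, p10) → 13.2717
  f7: (p7, p10, p12) → 37.7177
  f8: (p14, p1, p10) → 22.6685
  f9: (p11, p18, p12) → 24.7023
  f10: (p11, p7, p12) → 31.1412
  f11: (p11, p7, p19) → 49.8523
  f12: (p9, p5, p10) → 22.2728
  f13: (p9, p7, p10) → 8.2850
  f14: (p9, p7, p5) → 18.9677
  f15: (p16, p19, p5) → 26.9102
  f16: (p16, p7, p5) → 10.3290
  f17: (p16, p7, p19) → 2.3775
  f18: (p2, p10, p12) → 26.3445
  f19: (p2, p14, p10) → 86.3635
  f20: (p4, p1, p15) → 27.8878
  f21: (p4, p14, p1) → 21.3902
  f22: (p4, p18, p15) → 19.5965
  f23: (p4, p2, p14) → 59.7668
  f24: (p4, p18, p12) → 35.8356
  f25: (p4, p2, p12) → 10.8398
  f26: (p17, p19, p13) → 59.9795
  f27: (p17, p11, p19) → 27.3808
  f28: (p17, p11, p18) → 12.8200
  f29: (p17, p15, p13) → 53.2003
  f30: (p17, p18, p15) → 26.4595
Σ area = 981.278

Euler characteristic 17−45+30 = 2 ✓

facets=30 area=981.278


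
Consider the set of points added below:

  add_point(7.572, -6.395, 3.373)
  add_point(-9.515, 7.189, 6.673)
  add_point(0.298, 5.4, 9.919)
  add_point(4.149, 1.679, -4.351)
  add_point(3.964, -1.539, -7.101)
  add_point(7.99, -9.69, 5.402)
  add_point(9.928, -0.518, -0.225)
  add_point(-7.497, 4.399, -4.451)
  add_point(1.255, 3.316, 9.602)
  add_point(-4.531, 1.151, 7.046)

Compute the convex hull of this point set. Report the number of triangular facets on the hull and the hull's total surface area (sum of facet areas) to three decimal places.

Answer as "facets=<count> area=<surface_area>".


Extreme-point indices: [1, 2, 3, 4, 5, 6, 7, 8, 9] — 9 of 10 on the boundary.

Facet areas (half cross-product norm):
  f1: (p4, p5, p6) → 49.2773
  f2: (p3, p4, p6) → 15.5181
  f3: (p3, p2, p1) → 79.9342
  f4: (p3, p2, p6) → 54.8297
  f5: (p9, p2, p1) → 27.6074
  f6: (p8, p5, p6) → 72.3350
  f7: (p8, p2, p6) → 12.4791
  f8: (p8, p9, p5) → 50.9337
  f9: (p8, p9, p2) → 7.7380
  f10: (p7, p3, p1) → 68.0022
  f11: (p7, p3, p4) → 25.1389
  f12: (p7, p9, p1) → 44.1957
  f13: (p7, p4, p5) → 97.1124
  f14: (p7, p9, p5) → 98.8905
Σ area = 703.992

Euler characteristic 9−21+14 = 2 ✓

facets=14 area=703.992


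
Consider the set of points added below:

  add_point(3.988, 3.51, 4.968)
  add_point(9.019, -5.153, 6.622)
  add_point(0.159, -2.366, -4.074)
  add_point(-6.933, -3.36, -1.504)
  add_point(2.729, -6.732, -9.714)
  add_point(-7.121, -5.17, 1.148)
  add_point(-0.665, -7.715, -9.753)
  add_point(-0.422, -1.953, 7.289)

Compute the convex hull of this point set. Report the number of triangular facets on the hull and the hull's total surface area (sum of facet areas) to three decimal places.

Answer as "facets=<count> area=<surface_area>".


facets=12 area=484.225

Points on the hull: [0, 1, 2, 3, 4, 5, 6, 7] (8 of 8).

Facet areas (half cross-product norm):
  f1: (p6, p1, p5) → 107.8488
  f2: (p7, p1, p5) → 41.5030
  f3: (p7, p0, p1) → 34.6317
  f4: (p3, p6, p5) → 16.4037
  f5: (p3, p7, p5) → 14.8045
  f6: (p3, p7, p0) → 39.9944
  f7: (p4, p0, p1) → 86.3487
  f8: (p4, p6, p1) → 28.7381
  f9: (p2, p3, p6) → 29.7944
  f10: (p2, p4, p6) → 13.2286
  f11: (p2, p3, p0) → 43.2585
  f12: (p2, p4, p0) → 27.6705
Σ area = 484.225

Euler characteristic 8−18+12 = 2 ✓


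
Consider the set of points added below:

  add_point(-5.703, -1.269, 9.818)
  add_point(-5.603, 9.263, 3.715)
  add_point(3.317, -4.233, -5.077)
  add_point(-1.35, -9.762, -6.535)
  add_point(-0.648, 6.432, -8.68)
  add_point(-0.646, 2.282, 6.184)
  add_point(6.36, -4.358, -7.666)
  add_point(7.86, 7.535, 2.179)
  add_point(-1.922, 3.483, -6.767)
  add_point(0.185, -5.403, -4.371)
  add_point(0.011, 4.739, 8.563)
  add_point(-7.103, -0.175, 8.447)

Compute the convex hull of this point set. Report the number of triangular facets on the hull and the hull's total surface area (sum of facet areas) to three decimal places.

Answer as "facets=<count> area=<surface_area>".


Points on the hull: [0, 1, 3, 4, 6, 7, 8, 10, 11] (9 of 12).

Facet areas (half cross-product norm):
  f1: (p1, p4, p7) → 81.4392
  f2: (p0, p3, p11) → 20.9529
  f3: (p0, p1, p11) → 9.4376
  f4: (p8, p4, p3) → 15.4454
  f5: (p8, p1, p4) → 23.0929
  f6: (p8, p3, p11) → 106.4934
  f7: (p8, p1, p11) → 66.7721
  f8: (p6, p0, p7) → 136.4457
  f9: (p6, p0, p3) → 89.7228
  f10: (p6, p4, p7) → 84.3369
  f11: (p6, p4, p3) → 61.1333
  f12: (p10, p1, p7) → 45.5985
  f13: (p10, p0, p7) → 26.9049
  f14: (p10, p0, p1) → 36.4242
Σ area = 804.200

Euler characteristic 9−21+14 = 2 ✓

facets=14 area=804.200


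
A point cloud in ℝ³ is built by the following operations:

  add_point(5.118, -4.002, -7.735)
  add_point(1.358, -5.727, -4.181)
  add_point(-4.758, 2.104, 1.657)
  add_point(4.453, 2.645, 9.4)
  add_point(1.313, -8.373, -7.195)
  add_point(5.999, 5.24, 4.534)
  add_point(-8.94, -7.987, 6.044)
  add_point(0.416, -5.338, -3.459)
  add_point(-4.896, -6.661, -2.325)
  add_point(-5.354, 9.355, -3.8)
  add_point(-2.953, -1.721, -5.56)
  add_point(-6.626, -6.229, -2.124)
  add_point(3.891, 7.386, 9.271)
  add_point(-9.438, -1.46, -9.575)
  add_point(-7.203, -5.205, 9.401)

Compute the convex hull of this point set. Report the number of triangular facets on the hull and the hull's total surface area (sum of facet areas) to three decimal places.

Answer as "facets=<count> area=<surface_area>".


Hull vertices (10/15): indices [0, 3, 4, 5, 6, 9, 11, 12, 13, 14].

Per-facet area ½‖(b−a)×(c−a)‖:
  f1: (p0, p4, p13) → 37.5424
  f2: (p6, p14, p4) → 36.7817
  f3: (p3, p14, p4) → 127.6321
  f4: (p3, p0, p5) → 40.5726
  f5: (p3, p0, p4) → 52.8192
  f6: (p3, p12, p5) → 12.2751
  f7: (p3, p12, p14) → 29.8501
  f8: (p9, p0, p13) → 93.8263
  f9: (p9, p0, p5) → 106.5974
  f10: (p9, p12, p5) → 41.0294
  f11: (p9, p12, p14) → 129.8958
  f12: (p9, p6, p13) → 108.8874
  f13: (p9, p6, p14) → 46.3216
  f14: (p11, p4, p13) → 44.7646
  f15: (p11, p6, p13) → 25.2023
  f16: (p11, p6, p4) → 31.1332
Σ area = 965.131

Check V−E+F: 10 − 24 + 16 = 2.

facets=16 area=965.131


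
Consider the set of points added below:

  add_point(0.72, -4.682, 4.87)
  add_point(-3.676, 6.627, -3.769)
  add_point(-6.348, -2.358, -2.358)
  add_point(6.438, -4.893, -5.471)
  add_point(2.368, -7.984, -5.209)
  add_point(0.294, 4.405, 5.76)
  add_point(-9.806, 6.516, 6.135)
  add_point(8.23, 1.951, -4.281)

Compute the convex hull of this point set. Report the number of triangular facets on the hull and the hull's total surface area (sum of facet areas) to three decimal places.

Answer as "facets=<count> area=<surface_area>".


facets=12 area=587.161

Hull vertices (8/8): indices [0, 1, 2, 3, 4, 5, 6, 7].

Triangle areas on the boundary:
  f1: (p2, p1, p6) → 52.9369
  f2: (p2, p1, p4) → 49.6520
  f3: (p2, p0, p6) → 65.6792
  f4: (p2, p0, p4) → 48.8132
  f5: (p5, p0, p6) → 45.6601
  f6: (p5, p0, p7) → 56.9868
  f7: (p5, p1, p6) → 50.4680
  f8: (p5, p1, p7) → 62.2236
  f9: (p3, p0, p7) → 42.3573
  f10: (p3, p0, p4) → 27.4602
  f11: (p3, p1, p7) → 45.5724
  f12: (p3, p1, p4) → 39.3512
Σ area = 587.161

Euler characteristic 8−18+12 = 2 ✓


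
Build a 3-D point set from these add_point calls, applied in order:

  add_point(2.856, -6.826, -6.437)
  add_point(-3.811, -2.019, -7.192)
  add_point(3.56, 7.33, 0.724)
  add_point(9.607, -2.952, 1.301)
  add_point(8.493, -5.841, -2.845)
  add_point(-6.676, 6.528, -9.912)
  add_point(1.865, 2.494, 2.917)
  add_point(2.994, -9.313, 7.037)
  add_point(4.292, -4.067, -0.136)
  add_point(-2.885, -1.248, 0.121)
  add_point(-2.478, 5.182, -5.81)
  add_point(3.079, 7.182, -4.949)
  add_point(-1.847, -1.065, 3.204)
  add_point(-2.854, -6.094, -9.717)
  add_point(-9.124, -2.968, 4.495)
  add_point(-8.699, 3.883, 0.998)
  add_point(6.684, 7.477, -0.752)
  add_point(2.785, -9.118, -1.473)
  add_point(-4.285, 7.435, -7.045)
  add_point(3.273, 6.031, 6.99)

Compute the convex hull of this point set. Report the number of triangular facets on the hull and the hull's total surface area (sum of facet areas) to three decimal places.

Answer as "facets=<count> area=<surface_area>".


Extreme-point indices: [0, 2, 3, 4, 5, 7, 11, 13, 14, 15, 16, 17, 18, 19] — 14 of 20 on the boundary.

Area of each hull facet:
  f1: (p13, p5, p14) → 99.9966
  f2: (p19, p16, p3) → 46.1268
  f3: (p17, p13, p14) → 74.3430
  f4: (p4, p16, p3) → 27.0038
  f5: (p7, p19, p14) → 95.8311
  f6: (p7, p19, p3) → 66.3976
  f7: (p7, p17, p14) → 57.8547
  f8: (p7, p4, p3) → 27.9803
  f9: (p7, p4, p17) → 28.0783
  f10: (p15, p5, p14) → 33.3830
  f11: (p15, p19, p14) → 52.2236
  f12: (p18, p15, p5) → 18.3191
  f13: (p18, p15, p19) → 66.4148
  f14: (p0, p17, p13) → 15.8461
  f15: (p0, p4, p17) → 16.8423
  f16: (p2, p19, p16) → 9.7966
  f17: (p2, p18, p16) → 17.9469
  f18: (p2, p18, p19) → 26.6178
  f19: (p11, p0, p4) → 46.4879
  f20: (p11, p4, p16) → 37.5548
  f21: (p11, p13, p5) → 70.7347
  f22: (p11, p0, p13) → 46.6275
  f23: (p11, p18, p16) → 11.8067
  f24: (p11, p18, p5) → 8.9331
Σ area = 1003.147

Euler characteristic 14−36+24 = 2 ✓

facets=24 area=1003.147


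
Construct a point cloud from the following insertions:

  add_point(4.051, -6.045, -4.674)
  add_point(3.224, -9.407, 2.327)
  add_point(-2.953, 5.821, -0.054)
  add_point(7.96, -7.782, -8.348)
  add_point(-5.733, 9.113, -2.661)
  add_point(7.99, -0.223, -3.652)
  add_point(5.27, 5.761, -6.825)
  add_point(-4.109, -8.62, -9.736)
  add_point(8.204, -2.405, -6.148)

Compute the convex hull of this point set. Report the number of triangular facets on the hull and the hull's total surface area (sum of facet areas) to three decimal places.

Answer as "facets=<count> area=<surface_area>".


Extreme-point indices: [1, 2, 3, 4, 5, 6, 7, 8] — 8 of 9 on the boundary.

Per-facet area ½‖(b−a)×(c−a)‖:
  f1: (p1, p7, p4) → 132.1540
  f2: (p3, p1, p7) → 68.3851
  f3: (p6, p7, p4) → 104.3325
  f4: (p6, p3, p8) → 14.3359
  f5: (p6, p3, p7) → 84.0448
  f6: (p2, p1, p4) → 19.9314
  f7: (p2, p6, p4) → 26.6860
  f8: (p5, p6, p8) → 11.7822
  f9: (p5, p3, p8) → 4.4247
  f10: (p5, p3, p1) → 48.9594
  f11: (p5, p2, p1) → 77.1963
  f12: (p5, p2, p6) → 38.8697
Σ area = 631.102

Check V−E+F: 8 − 18 + 12 = 2.

facets=12 area=631.102
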